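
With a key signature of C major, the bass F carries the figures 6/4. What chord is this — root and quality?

B diminished

The figures 6/4 indicate a triad in second inversion.
In second inversion the root lies a fourth above the bass: a fourth above F in C major is B.
The chord tones are F, B, D, giving B diminished.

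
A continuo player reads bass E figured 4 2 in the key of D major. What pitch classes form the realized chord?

E, F#, A, C#

The written figures 4 2 are shorthand for 6/4/2: the 6 is implied.
A second above E in this key is F#.
A fourth above E in this key is A.
A sixth above E in this key is C#.
Together with the bass E, this spells F# minor seventh in third inversion.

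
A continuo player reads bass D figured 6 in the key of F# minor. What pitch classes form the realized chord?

D, F#, B

The written figures 6 are shorthand for 6/3: the 3 is implied.
A third above D in this key is F#.
A sixth above D in this key is B.
Together with the bass D, this spells B minor in first inversion.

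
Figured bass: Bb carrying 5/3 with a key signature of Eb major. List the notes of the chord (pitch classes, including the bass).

Bb, D, F

A third above Bb in this key is D.
A fifth above Bb in this key is F.
Together with the bass Bb, this spells Bb major in root position.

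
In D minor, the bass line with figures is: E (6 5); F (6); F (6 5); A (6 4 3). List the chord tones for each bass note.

E (6/5/3): E, G, Bb, C.
F (6/3): F, A, D.
F (6/5/3): F, A, C, D.
A (6/4/3): A, C, D, F.

E, G, Bb, C | F, A, D | F, A, C, D | A, C, D, F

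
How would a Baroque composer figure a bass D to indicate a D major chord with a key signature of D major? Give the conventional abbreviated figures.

no figures

D is the root of D major, so the chord is in root position.
A triad in root position is figured 5/3, conventionally abbreviated (no figures — root-position triad).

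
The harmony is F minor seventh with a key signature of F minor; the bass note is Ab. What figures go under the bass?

Ab is the third of F minor seventh, so the chord is in first inversion.
A seventh chord in first inversion is figured 6/5/3, conventionally abbreviated 6/5.

6/5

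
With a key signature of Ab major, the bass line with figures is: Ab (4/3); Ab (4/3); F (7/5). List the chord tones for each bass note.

Ab (6/4/3): Ab, C, Db, F.
Ab (6/4/3): Ab, C, Db, F.
F (7/5/3): F, Ab, C, Eb.

Ab, C, Db, F | Ab, C, Db, F | F, Ab, C, Eb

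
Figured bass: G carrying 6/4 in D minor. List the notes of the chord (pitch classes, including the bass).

A fourth above G in this key is C.
A sixth above G in this key is E.
Together with the bass G, this spells C major in second inversion.

G, C, E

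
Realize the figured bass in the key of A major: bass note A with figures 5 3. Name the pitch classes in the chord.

A third above A in this key is C#.
A fifth above A in this key is E.
Together with the bass A, this spells A major in root position.

A, C#, E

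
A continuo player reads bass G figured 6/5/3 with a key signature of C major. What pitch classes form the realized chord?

G, B, D, E

A third above G in this key is B.
A fifth above G in this key is D.
A sixth above G in this key is E.
Together with the bass G, this spells E minor seventh in first inversion.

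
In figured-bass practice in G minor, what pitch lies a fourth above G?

C

Counting 3 letter steps above G lands on C; in G minor, that letter is C.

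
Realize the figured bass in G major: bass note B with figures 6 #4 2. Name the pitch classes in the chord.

B, C, E#, G

A second above B in this key is C.
A fourth above B in this key is E, raised to E# by the sharp.
A sixth above B in this key is G.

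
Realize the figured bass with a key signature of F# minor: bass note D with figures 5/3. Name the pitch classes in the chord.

A third above D in this key is F#.
A fifth above D in this key is A.
Together with the bass D, this spells D major in root position.

D, F#, A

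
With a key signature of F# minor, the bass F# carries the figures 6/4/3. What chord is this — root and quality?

The figures 6/4/3 indicate a seventh chord in second inversion.
In second inversion the root lies a fourth above the bass: a fourth above F# in F# minor is B.
The chord tones are F#, A, B, D, giving B minor seventh.

B minor seventh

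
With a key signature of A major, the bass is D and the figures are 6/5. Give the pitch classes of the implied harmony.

D, F#, A, B

The written figures 6/5 are shorthand for 6/5/3: the 3 is implied.
A third above D in this key is F#.
A fifth above D in this key is A.
A sixth above D in this key is B.
Together with the bass D, this spells B minor seventh in first inversion.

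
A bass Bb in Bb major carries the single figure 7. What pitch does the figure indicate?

Counting 6 letter steps above Bb lands on A; in Bb major, that letter is A.

A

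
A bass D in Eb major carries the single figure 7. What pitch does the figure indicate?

C

Counting 6 letter steps above D lands on C; in Eb major, that letter is C.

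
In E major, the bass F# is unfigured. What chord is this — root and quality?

An unfigured bass indicates a triad in root position.
In root position the bass is the root, so the root is F#.
The chord tones are F#, A, C#, giving F# minor.

F# minor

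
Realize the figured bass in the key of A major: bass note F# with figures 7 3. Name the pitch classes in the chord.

F#, A, C#, E

The written figures 7 3 are shorthand for 7/5/3: the 5 is implied.
A third above F# in this key is A.
A fifth above F# in this key is C#.
A seventh above F# in this key is E.
Together with the bass F#, this spells F# minor seventh in root position.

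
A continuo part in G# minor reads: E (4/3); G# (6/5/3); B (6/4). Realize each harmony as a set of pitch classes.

E, G#, A#, C# | G#, B, D#, E | B, E, G#

E (6/4/3): E, G#, A#, C#.
G# (6/5/3): G#, B, D#, E.
B (6/4): B, E, G#.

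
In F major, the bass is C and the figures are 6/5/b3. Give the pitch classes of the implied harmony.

C, Eb, G, A

A third above C in this key is E, lowered to Eb by the flat.
A fifth above C in this key is G.
A sixth above C in this key is A.
Together with the bass C, this spells A half-diminished seventh in first inversion.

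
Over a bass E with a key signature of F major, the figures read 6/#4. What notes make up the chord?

A fourth above E in this key is A, raised to A# by the sharp.
A sixth above E in this key is C.

E, A#, C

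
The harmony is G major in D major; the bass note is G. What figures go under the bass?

no figures

G is the root of G major, so the chord is in root position.
A triad in root position is figured 5/3, conventionally abbreviated (no figures — root-position triad).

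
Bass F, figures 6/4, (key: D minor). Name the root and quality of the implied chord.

Bb major

The figures 6/4 indicate a triad in second inversion.
In second inversion the root lies a fourth above the bass: a fourth above F in D minor is Bb.
The chord tones are F, Bb, D, giving Bb major.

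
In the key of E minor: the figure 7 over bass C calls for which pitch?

B

Counting 6 letter steps above C lands on B; in E minor, that letter is B.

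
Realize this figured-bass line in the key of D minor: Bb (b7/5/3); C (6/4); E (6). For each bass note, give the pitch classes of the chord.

Bb (b7/5/3): Bb, D, F, Ab.
C (6/4): C, F, A.
E (6/3): E, G, C.

Bb, D, F, Ab | C, F, A | E, G, C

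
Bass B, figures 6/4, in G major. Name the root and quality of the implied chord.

The figures 6/4 indicate a triad in second inversion.
In second inversion the root lies a fourth above the bass: a fourth above B in G major is E.
The chord tones are B, E, G, giving E minor.

E minor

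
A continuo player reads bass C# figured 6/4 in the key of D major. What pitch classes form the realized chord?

A fourth above C# in this key is F#.
A sixth above C# in this key is A.
Together with the bass C#, this spells F# minor in second inversion.

C#, F#, A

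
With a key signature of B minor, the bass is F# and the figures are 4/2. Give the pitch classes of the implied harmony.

F#, G, B, D

The written figures 4/2 are shorthand for 6/4/2: the 6 is implied.
A second above F# in this key is G.
A fourth above F# in this key is B.
A sixth above F# in this key is D.
Together with the bass F#, this spells G major seventh in third inversion.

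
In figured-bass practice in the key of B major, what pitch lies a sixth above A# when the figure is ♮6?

F

Counting 5 letter steps above A# lands on F; in B major, that letter is F#.
The ♮6 figure makes it natural, giving F.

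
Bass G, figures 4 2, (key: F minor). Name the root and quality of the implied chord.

The figures 4 2 indicate a seventh chord in third inversion.
In third inversion the root lies a second above the bass: a second above G in F minor is Ab.
The chord tones are G, Ab, C, Eb, giving Ab major seventh.

Ab major seventh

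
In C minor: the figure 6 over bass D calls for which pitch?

Bb

Counting 5 letter steps above D lands on B; in C minor, that letter is Bb.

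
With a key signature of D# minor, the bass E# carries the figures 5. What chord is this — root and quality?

E# diminished

The figures 5 indicate a triad in root position.
In root position the bass is the root, so the root is E#.
The chord tones are E#, G#, B, giving E# diminished.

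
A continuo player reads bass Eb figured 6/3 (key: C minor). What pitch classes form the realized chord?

A third above Eb in this key is G.
A sixth above Eb in this key is C.
Together with the bass Eb, this spells C minor in first inversion.

Eb, G, C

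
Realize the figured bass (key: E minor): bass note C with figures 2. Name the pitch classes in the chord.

C, D, F#, A

The written figures 2 are shorthand for 6/4/2: the 6/4 are implied.
A second above C in this key is D.
A fourth above C in this key is F#.
A sixth above C in this key is A.
Together with the bass C, this spells D dominant seventh in third inversion.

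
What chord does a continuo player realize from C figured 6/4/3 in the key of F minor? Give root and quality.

The figures 6/4/3 indicate a seventh chord in second inversion.
In second inversion the root lies a fourth above the bass: a fourth above C in F minor is F.
The chord tones are C, Eb, F, Ab, giving F minor seventh.

F minor seventh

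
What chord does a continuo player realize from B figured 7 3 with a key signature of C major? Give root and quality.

The figures 7 3 indicate a seventh chord in root position.
In root position the bass is the root, so the root is B.
The chord tones are B, D, F, A, giving B half-diminished seventh.

B half-diminished seventh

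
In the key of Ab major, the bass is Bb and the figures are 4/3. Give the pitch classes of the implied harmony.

Bb, Db, Eb, G

The written figures 4/3 are shorthand for 6/4/3: the 6 is implied.
A third above Bb in this key is Db.
A fourth above Bb in this key is Eb.
A sixth above Bb in this key is G.
Together with the bass Bb, this spells Eb dominant seventh in second inversion.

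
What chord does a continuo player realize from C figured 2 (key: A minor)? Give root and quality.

D minor seventh

The figures 2 indicate a seventh chord in third inversion.
In third inversion the root lies a second above the bass: a second above C in A minor is D.
The chord tones are C, D, F, A, giving D minor seventh.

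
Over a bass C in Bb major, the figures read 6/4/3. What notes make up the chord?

C, Eb, F, A

A third above C in this key is Eb.
A fourth above C in this key is F.
A sixth above C in this key is A.
Together with the bass C, this spells F dominant seventh in second inversion.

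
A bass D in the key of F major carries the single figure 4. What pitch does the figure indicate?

Counting 3 letter steps above D lands on G; in F major, that letter is G.

G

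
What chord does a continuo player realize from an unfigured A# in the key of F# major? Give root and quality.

An unfigured bass indicates a triad in root position.
In root position the bass is the root, so the root is A#.
The chord tones are A#, C#, E#, giving A# minor.

A# minor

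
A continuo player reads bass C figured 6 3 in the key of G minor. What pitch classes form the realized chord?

A third above C in this key is Eb.
A sixth above C in this key is A.
Together with the bass C, this spells A diminished in first inversion.

C, Eb, A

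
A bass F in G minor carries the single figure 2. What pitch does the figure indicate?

G

Counting 1 letter step above F lands on G; in G minor, that letter is G.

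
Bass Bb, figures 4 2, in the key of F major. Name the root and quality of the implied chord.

C dominant seventh

The figures 4 2 indicate a seventh chord in third inversion.
In third inversion the root lies a second above the bass: a second above Bb in F major is C.
The chord tones are Bb, C, E, G, giving C dominant seventh.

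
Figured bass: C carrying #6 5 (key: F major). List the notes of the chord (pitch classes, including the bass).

C, E, G, A#

The written figures #6 5 are shorthand for 6/5/3: the 3 is implied.
A third above C in this key is E.
A fifth above C in this key is G.
A sixth above C in this key is A, raised to A# by the sharp.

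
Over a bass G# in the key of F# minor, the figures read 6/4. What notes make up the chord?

G#, C#, E

A fourth above G# in this key is C#.
A sixth above G# in this key is E.
Together with the bass G#, this spells C# minor in second inversion.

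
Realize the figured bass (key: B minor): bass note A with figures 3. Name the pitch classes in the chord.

A, C#, E

The written figures 3 are shorthand for 5/3: the 5 is implied.
A third above A in this key is C#.
A fifth above A in this key is E.
Together with the bass A, this spells A major in root position.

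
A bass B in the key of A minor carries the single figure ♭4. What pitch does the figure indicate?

Eb

Counting 3 letter steps above B lands on E; in A minor, that letter is E.
The b4 figure lowers it a semitone, giving Eb.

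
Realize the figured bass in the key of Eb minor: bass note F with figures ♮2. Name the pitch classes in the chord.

The written figures ♮2 are shorthand for 6/4/2: the 6/4 are implied.
A second above F in this key is Gb, made natural (G) by the ♮ figure.
A fourth above F in this key is Bb.
A sixth above F in this key is Db.
Together with the bass F, this spells G half-diminished seventh in third inversion.

F, G, Bb, Db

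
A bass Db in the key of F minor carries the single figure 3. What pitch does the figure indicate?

F

Counting 2 letter steps above Db lands on F; in F minor, that letter is F.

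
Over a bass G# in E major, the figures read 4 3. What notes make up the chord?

G#, B, C#, E

The written figures 4 3 are shorthand for 6/4/3: the 6 is implied.
A third above G# in this key is B.
A fourth above G# in this key is C#.
A sixth above G# in this key is E.
Together with the bass G#, this spells C# minor seventh in second inversion.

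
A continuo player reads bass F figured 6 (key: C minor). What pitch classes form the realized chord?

F, Ab, D

The written figures 6 are shorthand for 6/3: the 3 is implied.
A third above F in this key is Ab.
A sixth above F in this key is D.
Together with the bass F, this spells D diminished in first inversion.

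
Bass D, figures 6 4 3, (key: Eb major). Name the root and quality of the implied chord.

The figures 6 4 3 indicate a seventh chord in second inversion.
In second inversion the root lies a fourth above the bass: a fourth above D in Eb major is G.
The chord tones are D, F, G, Bb, giving G minor seventh.

G minor seventh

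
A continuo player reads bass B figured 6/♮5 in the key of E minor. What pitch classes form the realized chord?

B, D, F, G

The written figures 6/♮5 are shorthand for 6/5/3: the 3 is implied.
A third above B in this key is D.
A fifth above B in this key is F#, made natural (F) by the ♮ figure.
A sixth above B in this key is G.
Together with the bass B, this spells G dominant seventh in first inversion.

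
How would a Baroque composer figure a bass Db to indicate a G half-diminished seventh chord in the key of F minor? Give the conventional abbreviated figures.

Db is the fifth of G half-diminished seventh, so the chord is in second inversion.
A seventh chord in second inversion is figured 6/4/3, conventionally abbreviated 4/3.

4/3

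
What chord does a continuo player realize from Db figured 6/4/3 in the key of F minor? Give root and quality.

G half-diminished seventh

The figures 6/4/3 indicate a seventh chord in second inversion.
In second inversion the root lies a fourth above the bass: a fourth above Db in F minor is G.
The chord tones are Db, F, G, Bb, giving G half-diminished seventh.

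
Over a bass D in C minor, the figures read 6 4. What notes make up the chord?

D, G, Bb

A fourth above D in this key is G.
A sixth above D in this key is Bb.
Together with the bass D, this spells G minor in second inversion.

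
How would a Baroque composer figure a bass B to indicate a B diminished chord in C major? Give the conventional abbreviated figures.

no figures

B is the root of B diminished, so the chord is in root position.
A triad in root position is figured 5/3, conventionally abbreviated (no figures — root-position triad).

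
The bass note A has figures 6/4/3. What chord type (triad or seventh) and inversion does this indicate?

seventh chord, second inversion

Intervals of 6/4/3 above the bass form a seventh chord; the bass is the fifth, so this is second inversion.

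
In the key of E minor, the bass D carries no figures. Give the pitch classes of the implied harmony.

D, F#, A

An unfigured bass implies 5/3.
A third above D in this key is F#.
A fifth above D in this key is A.
Together with the bass D, this spells D major in root position.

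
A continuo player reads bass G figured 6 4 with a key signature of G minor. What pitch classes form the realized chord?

G, C, Eb

A fourth above G in this key is C.
A sixth above G in this key is Eb.
Together with the bass G, this spells C minor in second inversion.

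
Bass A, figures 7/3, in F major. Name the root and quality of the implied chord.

A minor seventh

The figures 7/3 indicate a seventh chord in root position.
In root position the bass is the root, so the root is A.
The chord tones are A, C, E, G, giving A minor seventh.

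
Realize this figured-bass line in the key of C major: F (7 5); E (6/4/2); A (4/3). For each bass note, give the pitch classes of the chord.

F, A, C, E | E, F, A, C | A, C, D, F

F (7/5/3): F, A, C, E.
E (6/4/2): E, F, A, C.
A (6/4/3): A, C, D, F.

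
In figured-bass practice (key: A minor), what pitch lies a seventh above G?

F

Counting 6 letter steps above G lands on F; in A minor, that letter is F.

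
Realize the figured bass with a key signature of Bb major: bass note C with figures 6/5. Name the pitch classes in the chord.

The written figures 6/5 are shorthand for 6/5/3: the 3 is implied.
A third above C in this key is Eb.
A fifth above C in this key is G.
A sixth above C in this key is A.
Together with the bass C, this spells A half-diminished seventh in first inversion.

C, Eb, G, A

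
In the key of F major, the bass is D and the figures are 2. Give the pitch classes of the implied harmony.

D, E, G, Bb

The written figures 2 are shorthand for 6/4/2: the 6/4 are implied.
A second above D in this key is E.
A fourth above D in this key is G.
A sixth above D in this key is Bb.
Together with the bass D, this spells E half-diminished seventh in third inversion.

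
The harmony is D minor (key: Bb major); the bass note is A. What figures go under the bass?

A is the fifth of D minor, so the chord is in second inversion.
A triad in second inversion is figured 6/4, conventionally abbreviated 6/4.

6/4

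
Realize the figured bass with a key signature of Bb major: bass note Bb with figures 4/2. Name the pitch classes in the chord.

The written figures 4/2 are shorthand for 6/4/2: the 6 is implied.
A second above Bb in this key is C.
A fourth above Bb in this key is Eb.
A sixth above Bb in this key is G.
Together with the bass Bb, this spells C minor seventh in third inversion.

Bb, C, Eb, G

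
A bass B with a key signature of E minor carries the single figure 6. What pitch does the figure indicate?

G

Counting 5 letter steps above B lands on G; in E minor, that letter is G.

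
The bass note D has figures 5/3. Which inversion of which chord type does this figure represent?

Intervals of 5/3 above the bass form a triad; the bass is the root, so this is root position.

triad, root position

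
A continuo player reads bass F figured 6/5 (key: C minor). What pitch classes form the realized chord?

The written figures 6/5 are shorthand for 6/5/3: the 3 is implied.
A third above F in this key is Ab.
A fifth above F in this key is C.
A sixth above F in this key is D.
Together with the bass F, this spells D half-diminished seventh in first inversion.

F, Ab, C, D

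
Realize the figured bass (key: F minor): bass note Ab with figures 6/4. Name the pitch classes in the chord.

A fourth above Ab in this key is Db.
A sixth above Ab in this key is F.
Together with the bass Ab, this spells Db major in second inversion.

Ab, Db, F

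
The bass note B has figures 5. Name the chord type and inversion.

triad, root position

5 is shorthand for 5/3.
Intervals of 5/3 above the bass form a triad; the bass is the root, so this is root position.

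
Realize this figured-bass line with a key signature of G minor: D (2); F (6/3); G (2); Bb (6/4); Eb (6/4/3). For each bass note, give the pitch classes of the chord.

D, Eb, G, Bb | F, A, D | G, A, C, Eb | Bb, Eb, G | Eb, G, A, C

D (6/4/2): D, Eb, G, Bb.
F (6/3): F, A, D.
G (6/4/2): G, A, C, Eb.
Bb (6/4): Bb, Eb, G.
Eb (6/4/3): Eb, G, A, C.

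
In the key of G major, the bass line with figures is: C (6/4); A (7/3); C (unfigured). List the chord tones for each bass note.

C (6/4): C, F#, A.
A (7/5/3): A, C, E, G.
C (5/3): C, E, G.

C, F#, A | A, C, E, G | C, E, G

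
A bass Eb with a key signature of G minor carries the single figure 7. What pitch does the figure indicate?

D

Counting 6 letter steps above Eb lands on D; in G minor, that letter is D.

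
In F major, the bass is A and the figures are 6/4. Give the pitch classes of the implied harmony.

A fourth above A in this key is D.
A sixth above A in this key is F.
Together with the bass A, this spells D minor in second inversion.

A, D, F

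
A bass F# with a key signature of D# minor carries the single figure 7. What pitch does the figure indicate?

E#

Counting 6 letter steps above F# lands on E; in D# minor, that letter is E#.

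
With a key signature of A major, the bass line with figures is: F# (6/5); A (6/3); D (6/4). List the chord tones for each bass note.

F# (6/5/3): F#, A, C#, D.
A (6/3): A, C#, F#.
D (6/4): D, G#, B.

F#, A, C#, D | A, C#, F# | D, G#, B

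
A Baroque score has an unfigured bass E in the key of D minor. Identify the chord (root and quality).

An unfigured bass indicates a triad in root position.
In root position the bass is the root, so the root is E.
The chord tones are E, G, Bb, giving E diminished.

E diminished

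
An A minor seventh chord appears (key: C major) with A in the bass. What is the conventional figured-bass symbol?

7

A is the root of A minor seventh, so the chord is in root position.
A seventh chord in root position is figured 7/5/3, conventionally abbreviated 7.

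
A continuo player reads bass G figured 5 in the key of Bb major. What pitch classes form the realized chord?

The written figures 5 are shorthand for 5/3: the 3 is implied.
A third above G in this key is Bb.
A fifth above G in this key is D.
Together with the bass G, this spells G minor in root position.

G, Bb, D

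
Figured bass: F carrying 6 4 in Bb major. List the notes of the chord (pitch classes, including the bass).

F, Bb, D

A fourth above F in this key is Bb.
A sixth above F in this key is D.
Together with the bass F, this spells Bb major in second inversion.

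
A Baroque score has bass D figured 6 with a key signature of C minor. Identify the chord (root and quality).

The figures 6 indicate a triad in first inversion.
In first inversion the root lies a sixth above the bass: a sixth above D in C minor is Bb.
The chord tones are D, F, Bb, giving Bb major.

Bb major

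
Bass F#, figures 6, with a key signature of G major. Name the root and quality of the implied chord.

The figures 6 indicate a triad in first inversion.
In first inversion the root lies a sixth above the bass: a sixth above F# in G major is D.
The chord tones are F#, A, D, giving D major.

D major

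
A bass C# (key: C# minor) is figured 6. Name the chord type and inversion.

6 is shorthand for 6/3.
Intervals of 6/3 above the bass form a triad; the bass is the third, so this is first inversion.

triad, first inversion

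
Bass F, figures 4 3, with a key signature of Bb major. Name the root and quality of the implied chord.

Bb major seventh

The figures 4 3 indicate a seventh chord in second inversion.
In second inversion the root lies a fourth above the bass: a fourth above F in Bb major is Bb.
The chord tones are F, A, Bb, D, giving Bb major seventh.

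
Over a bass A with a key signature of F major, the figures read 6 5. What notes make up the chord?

The written figures 6 5 are shorthand for 6/5/3: the 3 is implied.
A third above A in this key is C.
A fifth above A in this key is E.
A sixth above A in this key is F.
Together with the bass A, this spells F major seventh in first inversion.

A, C, E, F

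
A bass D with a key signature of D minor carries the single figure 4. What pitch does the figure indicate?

Counting 3 letter steps above D lands on G; in D minor, that letter is G.

G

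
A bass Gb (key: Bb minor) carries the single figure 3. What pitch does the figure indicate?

Counting 2 letter steps above Gb lands on B; in Bb minor, that letter is Bb.

Bb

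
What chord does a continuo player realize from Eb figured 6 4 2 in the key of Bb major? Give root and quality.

The figures 6 4 2 indicate a seventh chord in third inversion.
In third inversion the root lies a second above the bass: a second above Eb in Bb major is F.
The chord tones are Eb, F, A, C, giving F dominant seventh.

F dominant seventh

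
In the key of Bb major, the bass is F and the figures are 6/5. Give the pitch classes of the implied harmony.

F, A, C, D

The written figures 6/5 are shorthand for 6/5/3: the 3 is implied.
A third above F in this key is A.
A fifth above F in this key is C.
A sixth above F in this key is D.
Together with the bass F, this spells D minor seventh in first inversion.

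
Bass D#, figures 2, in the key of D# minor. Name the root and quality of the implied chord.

E# half-diminished seventh

The figures 2 indicate a seventh chord in third inversion.
In third inversion the root lies a second above the bass: a second above D# in D# minor is E#.
The chord tones are D#, E#, G#, B, giving E# half-diminished seventh.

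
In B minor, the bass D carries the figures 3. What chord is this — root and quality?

The figures 3 indicate a triad in root position.
In root position the bass is the root, so the root is D.
The chord tones are D, F#, A, giving D major.

D major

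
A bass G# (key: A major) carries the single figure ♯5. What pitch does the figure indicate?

Counting 4 letter steps above G# lands on D; in A major, that letter is D.
The #5 figure raises it a semitone, giving D#.

D#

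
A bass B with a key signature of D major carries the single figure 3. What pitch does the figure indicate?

D

Counting 2 letter steps above B lands on D; in D major, that letter is D.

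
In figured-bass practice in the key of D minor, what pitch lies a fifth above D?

A

Counting 4 letter steps above D lands on A; in D minor, that letter is A.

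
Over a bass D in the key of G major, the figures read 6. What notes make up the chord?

D, F#, B

The written figures 6 are shorthand for 6/3: the 3 is implied.
A third above D in this key is F#.
A sixth above D in this key is B.
Together with the bass D, this spells B minor in first inversion.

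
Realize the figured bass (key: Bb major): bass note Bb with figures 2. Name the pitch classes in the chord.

Bb, C, Eb, G

The written figures 2 are shorthand for 6/4/2: the 6/4 are implied.
A second above Bb in this key is C.
A fourth above Bb in this key is Eb.
A sixth above Bb in this key is G.
Together with the bass Bb, this spells C minor seventh in third inversion.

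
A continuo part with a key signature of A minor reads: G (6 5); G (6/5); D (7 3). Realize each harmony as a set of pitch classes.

G (6/5/3): G, B, D, E.
G (6/5/3): G, B, D, E.
D (7/5/3): D, F, A, C.

G, B, D, E | G, B, D, E | D, F, A, C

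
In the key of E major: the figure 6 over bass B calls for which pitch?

Counting 5 letter steps above B lands on G; in E major, that letter is G#.

G#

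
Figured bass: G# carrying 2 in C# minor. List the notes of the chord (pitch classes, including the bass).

The written figures 2 are shorthand for 6/4/2: the 6/4 are implied.
A second above G# in this key is A.
A fourth above G# in this key is C#.
A sixth above G# in this key is E.
Together with the bass G#, this spells A major seventh in third inversion.

G#, A, C#, E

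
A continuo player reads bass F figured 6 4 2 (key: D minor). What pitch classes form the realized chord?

F, G, Bb, D

A second above F in this key is G.
A fourth above F in this key is Bb.
A sixth above F in this key is D.
Together with the bass F, this spells G minor seventh in third inversion.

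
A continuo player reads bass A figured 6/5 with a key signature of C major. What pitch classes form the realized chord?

The written figures 6/5 are shorthand for 6/5/3: the 3 is implied.
A third above A in this key is C.
A fifth above A in this key is E.
A sixth above A in this key is F.
Together with the bass A, this spells F major seventh in first inversion.

A, C, E, F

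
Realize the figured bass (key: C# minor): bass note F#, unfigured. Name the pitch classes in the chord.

An unfigured bass implies 5/3.
A third above F# in this key is A.
A fifth above F# in this key is C#.
Together with the bass F#, this spells F# minor in root position.

F#, A, C#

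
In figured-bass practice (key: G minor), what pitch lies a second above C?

Counting 1 letter step above C lands on D; in G minor, that letter is D.

D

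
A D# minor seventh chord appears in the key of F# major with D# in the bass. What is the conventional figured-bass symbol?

D# is the root of D# minor seventh, so the chord is in root position.
A seventh chord in root position is figured 7/5/3, conventionally abbreviated 7.

7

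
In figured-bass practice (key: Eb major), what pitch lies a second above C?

D

Counting 1 letter step above C lands on D; in Eb major, that letter is D.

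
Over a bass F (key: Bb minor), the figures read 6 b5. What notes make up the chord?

The written figures 6 b5 are shorthand for 6/5/3: the 3 is implied.
A third above F in this key is Ab.
A fifth above F in this key is C, lowered to Cb by the flat.
A sixth above F in this key is Db.
Together with the bass F, this spells Db dominant seventh in first inversion.

F, Ab, Cb, Db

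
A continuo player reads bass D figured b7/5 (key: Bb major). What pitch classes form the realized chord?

The written figures b7/5 are shorthand for 7/5/3: the 3 is implied.
A third above D in this key is F.
A fifth above D in this key is A.
A seventh above D in this key is C, lowered to Cb by the flat.

D, F, A, Cb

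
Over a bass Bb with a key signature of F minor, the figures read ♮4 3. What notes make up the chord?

Bb, Db, E, G

The written figures ♮4 3 are shorthand for 6/4/3: the 6 is implied.
A third above Bb in this key is Db.
A fourth above Bb in this key is Eb, made natural (E) by the ♮ figure.
A sixth above Bb in this key is G.
Together with the bass Bb, this spells E diminished seventh in second inversion.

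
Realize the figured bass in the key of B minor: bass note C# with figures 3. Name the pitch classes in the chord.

The written figures 3 are shorthand for 5/3: the 5 is implied.
A third above C# in this key is E.
A fifth above C# in this key is G.
Together with the bass C#, this spells C# diminished in root position.

C#, E, G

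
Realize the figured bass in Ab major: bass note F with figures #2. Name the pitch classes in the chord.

F, G#, Bb, Db

The written figures #2 are shorthand for 6/4/2: the 6/4 are implied.
A second above F in this key is G, raised to G# by the sharp.
A fourth above F in this key is Bb.
A sixth above F in this key is Db.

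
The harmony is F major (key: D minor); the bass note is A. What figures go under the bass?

6

A is the third of F major, so the chord is in first inversion.
A triad in first inversion is figured 6/3, conventionally abbreviated 6.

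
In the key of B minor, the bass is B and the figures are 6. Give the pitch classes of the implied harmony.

The written figures 6 are shorthand for 6/3: the 3 is implied.
A third above B in this key is D.
A sixth above B in this key is G.
Together with the bass B, this spells G major in first inversion.

B, D, G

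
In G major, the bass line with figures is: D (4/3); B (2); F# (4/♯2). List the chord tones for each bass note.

D (6/4/3): D, F#, G, B.
B (6/4/2): B, C, E, G.
F# (6/4/#2): F#, G#, B, D.

D, F#, G, B | B, C, E, G | F#, G#, B, D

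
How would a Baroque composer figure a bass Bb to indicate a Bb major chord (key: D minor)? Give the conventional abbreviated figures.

no figures

Bb is the root of Bb major, so the chord is in root position.
A triad in root position is figured 5/3, conventionally abbreviated (no figures — root-position triad).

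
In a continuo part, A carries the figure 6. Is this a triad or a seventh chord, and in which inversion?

triad, first inversion

6 is shorthand for 6/3.
Intervals of 6/3 above the bass form a triad; the bass is the third, so this is first inversion.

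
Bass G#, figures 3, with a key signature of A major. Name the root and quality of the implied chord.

G# diminished

The figures 3 indicate a triad in root position.
In root position the bass is the root, so the root is G#.
The chord tones are G#, B, D, giving G# diminished.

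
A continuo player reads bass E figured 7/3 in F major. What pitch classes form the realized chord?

E, G, Bb, D

The written figures 7/3 are shorthand for 7/5/3: the 5 is implied.
A third above E in this key is G.
A fifth above E in this key is Bb.
A seventh above E in this key is D.
Together with the bass E, this spells E half-diminished seventh in root position.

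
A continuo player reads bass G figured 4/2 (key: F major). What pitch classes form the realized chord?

The written figures 4/2 are shorthand for 6/4/2: the 6 is implied.
A second above G in this key is A.
A fourth above G in this key is C.
A sixth above G in this key is E.
Together with the bass G, this spells A minor seventh in third inversion.

G, A, C, E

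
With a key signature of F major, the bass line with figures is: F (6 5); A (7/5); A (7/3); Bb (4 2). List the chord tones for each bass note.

F, A, C, D | A, C, E, G | A, C, E, G | Bb, C, E, G

F (6/5/3): F, A, C, D.
A (7/5/3): A, C, E, G.
A (7/5/3): A, C, E, G.
Bb (6/4/2): Bb, C, E, G.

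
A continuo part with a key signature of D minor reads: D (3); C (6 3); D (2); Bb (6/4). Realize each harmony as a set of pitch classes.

D (5/3): D, F, A.
C (6/3): C, E, A.
D (6/4/2): D, E, G, Bb.
Bb (6/4): Bb, E, G.

D, F, A | C, E, A | D, E, G, Bb | Bb, E, G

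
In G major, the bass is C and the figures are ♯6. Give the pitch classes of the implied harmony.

The written figures ♯6 are shorthand for 6/3: the 3 is implied.
A third above C in this key is E.
A sixth above C in this key is A, raised to A# by the sharp.

C, E, A#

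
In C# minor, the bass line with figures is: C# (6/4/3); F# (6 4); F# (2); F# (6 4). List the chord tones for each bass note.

C#, E, F#, A | F#, B, D# | F#, G#, B, D# | F#, B, D#

C# (6/4/3): C#, E, F#, A.
F# (6/4): F#, B, D#.
F# (6/4/2): F#, G#, B, D#.
F# (6/4): F#, B, D#.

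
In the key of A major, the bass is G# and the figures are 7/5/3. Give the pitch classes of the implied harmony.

A third above G# in this key is B.
A fifth above G# in this key is D.
A seventh above G# in this key is F#.
Together with the bass G#, this spells G# half-diminished seventh in root position.

G#, B, D, F#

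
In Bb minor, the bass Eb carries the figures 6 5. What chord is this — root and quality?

C half-diminished seventh

The figures 6 5 indicate a seventh chord in first inversion.
In first inversion the root lies a sixth above the bass: a sixth above Eb in Bb minor is C.
The chord tones are Eb, Gb, Bb, C, giving C half-diminished seventh.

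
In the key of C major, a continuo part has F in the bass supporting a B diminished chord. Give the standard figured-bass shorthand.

F is the fifth of B diminished, so the chord is in second inversion.
A triad in second inversion is figured 6/4, conventionally abbreviated 6/4.

6/4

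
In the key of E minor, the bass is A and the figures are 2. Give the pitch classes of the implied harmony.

A, B, D, F#

The written figures 2 are shorthand for 6/4/2: the 6/4 are implied.
A second above A in this key is B.
A fourth above A in this key is D.
A sixth above A in this key is F#.
Together with the bass A, this spells B minor seventh in third inversion.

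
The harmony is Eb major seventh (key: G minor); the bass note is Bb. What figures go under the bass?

Bb is the fifth of Eb major seventh, so the chord is in second inversion.
A seventh chord in second inversion is figured 6/4/3, conventionally abbreviated 4/3.

4/3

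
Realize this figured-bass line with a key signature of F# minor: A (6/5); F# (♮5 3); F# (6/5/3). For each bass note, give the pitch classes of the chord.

A, C#, E, F# | F#, A, C | F#, A, C#, D

A (6/5/3): A, C#, E, F#.
F# (♮5/3): F#, A, C.
F# (6/5/3): F#, A, C#, D.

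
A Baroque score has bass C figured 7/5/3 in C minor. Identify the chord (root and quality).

The figures 7/5/3 indicate a seventh chord in root position.
In root position the bass is the root, so the root is C.
The chord tones are C, Eb, G, Bb, giving C minor seventh.

C minor seventh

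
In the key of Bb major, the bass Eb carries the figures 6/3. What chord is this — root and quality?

The figures 6/3 indicate a triad in first inversion.
In first inversion the root lies a sixth above the bass: a sixth above Eb in Bb major is C.
The chord tones are Eb, G, C, giving C minor.

C minor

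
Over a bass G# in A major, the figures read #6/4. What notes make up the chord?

A fourth above G# in this key is C#.
A sixth above G# in this key is E, raised to E# by the sharp.
Together with the bass G#, this spells C# major in second inversion.

G#, C#, E#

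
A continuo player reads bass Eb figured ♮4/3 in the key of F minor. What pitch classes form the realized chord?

The written figures ♮4/3 are shorthand for 6/4/3: the 6 is implied.
A third above Eb in this key is G.
A fourth above Eb in this key is Ab, made natural (A) by the ♮ figure.
A sixth above Eb in this key is C.
Together with the bass Eb, this spells A half-diminished seventh in second inversion.

Eb, G, A, C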